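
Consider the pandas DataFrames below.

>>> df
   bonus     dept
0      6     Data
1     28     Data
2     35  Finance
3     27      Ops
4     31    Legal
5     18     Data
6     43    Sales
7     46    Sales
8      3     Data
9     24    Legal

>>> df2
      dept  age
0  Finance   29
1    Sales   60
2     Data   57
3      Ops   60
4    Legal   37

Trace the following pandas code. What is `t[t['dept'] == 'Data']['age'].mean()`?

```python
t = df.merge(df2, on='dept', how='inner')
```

merge on 'dept' (how='inner') → 10 rows:
   bonus     dept  age
0      6     Data   57
1     28     Data   57
2     35  Finance   29
3     27      Ops   60
4     31    Legal   37
5     18     Data   57
6     43    Sales   60
7     46    Sales   60
8      3     Data   57
9     24    Legal   37
filter rows where dept == 'Data':
   bonus  dept  age
0      6  Data   57
1     28  Data   57
5     18  Data   57
8      3  Data   57
Taking the mean of column 'age' gives 57.0.

57.0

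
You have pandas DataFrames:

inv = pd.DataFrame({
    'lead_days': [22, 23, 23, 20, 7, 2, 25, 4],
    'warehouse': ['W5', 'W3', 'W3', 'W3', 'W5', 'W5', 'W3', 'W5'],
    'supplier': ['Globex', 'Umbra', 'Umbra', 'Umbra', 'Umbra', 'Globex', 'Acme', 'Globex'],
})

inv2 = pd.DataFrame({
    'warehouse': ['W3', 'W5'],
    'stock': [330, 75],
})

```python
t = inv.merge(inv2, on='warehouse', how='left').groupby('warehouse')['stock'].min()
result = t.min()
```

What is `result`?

merge on 'warehouse' (how='left') → 8 rows:
   lead_days warehouse supplier  stock
0         22        W5   Globex     75
1         23        W3    Umbra    330
2         23        W3    Umbra    330
3         20        W3    Umbra    330
4          7        W5    Umbra     75
5          2        W5   Globex     75
6         25        W3     Acme    330
7          4        W5   Globex     75
group by warehouse, min of stock:
warehouse
W3    330
W5     75
Name: stock, dtype: int64
Reading off the min of the resulting series, we get 75.

75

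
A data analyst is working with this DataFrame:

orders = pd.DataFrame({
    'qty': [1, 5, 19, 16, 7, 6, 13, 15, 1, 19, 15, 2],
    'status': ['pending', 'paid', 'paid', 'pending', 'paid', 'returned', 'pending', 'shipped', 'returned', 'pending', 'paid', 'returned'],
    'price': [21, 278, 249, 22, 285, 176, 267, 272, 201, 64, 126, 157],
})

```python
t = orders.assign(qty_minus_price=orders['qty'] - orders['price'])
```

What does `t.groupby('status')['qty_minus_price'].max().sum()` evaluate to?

-529

add column qty_minus_price = orders['qty'] - orders['price']:
    qty    status  price  qty_minus_price
0     1   pending     21              -20
1     5      paid    278             -273
2    19      paid    249             -230
3    16   pending     22               -6
4     7      paid    285             -278
5     6  returned    176             -170
6    13   pending    267             -254
7    15   shipped    272             -257
8     1  returned    201             -200
9    19   pending     64              -45
10   15      paid    126             -111
11    2  returned    157             -155
group by status, max of qty_minus_price:
status
paid       -111
pending      -6
returned   -155
shipped    -257
Name: qty_minus_price, dtype: int64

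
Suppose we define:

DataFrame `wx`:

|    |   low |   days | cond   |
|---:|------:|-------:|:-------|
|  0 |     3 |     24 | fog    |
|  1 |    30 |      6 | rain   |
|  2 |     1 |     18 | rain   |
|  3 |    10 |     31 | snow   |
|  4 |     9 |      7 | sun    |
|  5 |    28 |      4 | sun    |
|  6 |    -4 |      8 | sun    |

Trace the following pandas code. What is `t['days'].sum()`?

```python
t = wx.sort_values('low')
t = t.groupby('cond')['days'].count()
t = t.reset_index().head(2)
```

sort by low:
   low  days  cond
6   -4     8   sun
2    1    18  rain
0    3    24   fog
4    9     7   sun
3   10    31  snow
5   28     4   sun
1   30     6  rain
group by cond, count of days:
cond
fog     1
rain    2
snow    1
sun     3
Name: days, dtype: int64
reset_index():
   cond  days
0   fog     1
1  rain     2
2  snow     1
3   sun     3
take first 2 rows:
   cond  days
0   fog     1
1  rain     2

3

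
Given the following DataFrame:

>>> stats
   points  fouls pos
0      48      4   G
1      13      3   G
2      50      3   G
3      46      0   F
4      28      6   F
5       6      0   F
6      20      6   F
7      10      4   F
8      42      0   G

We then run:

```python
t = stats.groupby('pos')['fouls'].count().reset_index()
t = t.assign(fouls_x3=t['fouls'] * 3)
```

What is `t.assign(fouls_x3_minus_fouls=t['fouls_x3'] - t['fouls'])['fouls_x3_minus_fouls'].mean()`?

9.0

group by pos, count of fouls:
pos
F    5
G    4
Name: fouls, dtype: int64
reset_index():
  pos  fouls
0   F      5
1   G      4
add column fouls_x3 = t['fouls'] * 3:
  pos  fouls  fouls_x3
0   F      5        15
1   G      4        12
add column fouls_x3_minus_fouls = t['fouls_x3'] - t['fouls']:
  pos  fouls  fouls_x3  fouls_x3_minus_fouls
0   F      5        15                    10
1   G      4        12                     8
Hence 9.0.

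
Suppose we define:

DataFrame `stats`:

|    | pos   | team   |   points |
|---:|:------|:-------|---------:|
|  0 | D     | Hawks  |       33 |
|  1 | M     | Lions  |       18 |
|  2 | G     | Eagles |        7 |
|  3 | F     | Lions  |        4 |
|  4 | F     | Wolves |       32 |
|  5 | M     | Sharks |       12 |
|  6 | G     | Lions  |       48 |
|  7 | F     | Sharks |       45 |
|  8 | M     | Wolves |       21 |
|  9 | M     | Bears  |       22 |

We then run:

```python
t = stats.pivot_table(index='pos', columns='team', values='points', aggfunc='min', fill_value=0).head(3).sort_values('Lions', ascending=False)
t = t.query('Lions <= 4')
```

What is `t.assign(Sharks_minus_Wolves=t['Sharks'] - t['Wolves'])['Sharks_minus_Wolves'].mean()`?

6.5

pivot: rows=pos, cols=team, min(points):
team  Bears  Eagles  Hawks  Lions  Sharks  Wolves
pos                                              
D         0       0     33      0       0       0
F         0       0      0      4      45      32
G         0       7      0     48       0       0
M        22       0      0     18      12      21
take first 3 rows:
team  Bears  Eagles  Hawks  Lions  Sharks  Wolves
pos                                              
D         0       0     33      0       0       0
F         0       0      0      4      45      32
G         0       7      0     48       0       0
sort by Lions descending:
team  Bears  Eagles  Hawks  Lions  Sharks  Wolves
pos                                              
G         0       7      0     48       0       0
F         0       0      0      4      45      32
D         0       0     33      0       0       0
filter rows where Lions <= 4:
team  Bears  Eagles  Hawks  Lions  Sharks  Wolves
pos                                              
F         0       0      0      4      45      32
D         0       0     33      0       0       0
add column Sharks_minus_Wolves = t['Sharks'] - t['Wolves']:
team  Bears  Eagles  Hawks  Lions  Sharks  Wolves  Sharks_minus_Wolves
pos                                                                   
F         0       0      0      4      45      32                   13
D         0       0     33      0       0       0                    0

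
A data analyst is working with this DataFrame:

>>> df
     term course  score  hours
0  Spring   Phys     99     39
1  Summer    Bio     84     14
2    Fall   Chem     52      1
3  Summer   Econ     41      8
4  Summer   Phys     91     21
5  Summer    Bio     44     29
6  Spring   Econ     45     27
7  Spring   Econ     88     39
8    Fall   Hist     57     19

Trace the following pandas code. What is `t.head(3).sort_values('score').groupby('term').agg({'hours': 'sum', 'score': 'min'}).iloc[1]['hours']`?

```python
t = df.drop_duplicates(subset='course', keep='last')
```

drop duplicate course (keep=last):
     term course  score  hours
2    Fall   Chem     52      1
4  Summer   Phys     91     21
5  Summer    Bio     44     29
7  Spring   Econ     88     39
8    Fall   Hist     57     19
take first 3 rows:
     term course  score  hours
2    Fall   Chem     52      1
4  Summer   Phys     91     21
5  Summer    Bio     44     29
sort by score:
     term course  score  hours
5  Summer    Bio     44     29
2    Fall   Chem     52      1
4  Summer   Phys     91     21
group by term: sum(hours), min(score):
        hours  score
term                
Fall        1     52
Summer     50     44
value at position 1, column 'hours' → 50

50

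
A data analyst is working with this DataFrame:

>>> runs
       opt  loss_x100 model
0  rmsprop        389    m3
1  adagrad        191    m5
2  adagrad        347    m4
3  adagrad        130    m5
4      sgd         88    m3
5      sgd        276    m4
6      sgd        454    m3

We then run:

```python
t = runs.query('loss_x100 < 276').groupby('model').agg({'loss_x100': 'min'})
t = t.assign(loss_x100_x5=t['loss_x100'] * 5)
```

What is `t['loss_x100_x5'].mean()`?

545.0

filter rows where loss_x100 < 276:
       opt  loss_x100 model
1  adagrad        191    m5
3  adagrad        130    m5
4      sgd         88    m3
group by model, min of loss_x100:
       loss_x100
model           
m3            88
m5           130
add column loss_x100_x5 = t['loss_x100'] * 5:
       loss_x100  loss_x100_x5
model                         
m3            88           440
m5           130           650
Finally, mean of column 'loss_x100_x5' = 545.0.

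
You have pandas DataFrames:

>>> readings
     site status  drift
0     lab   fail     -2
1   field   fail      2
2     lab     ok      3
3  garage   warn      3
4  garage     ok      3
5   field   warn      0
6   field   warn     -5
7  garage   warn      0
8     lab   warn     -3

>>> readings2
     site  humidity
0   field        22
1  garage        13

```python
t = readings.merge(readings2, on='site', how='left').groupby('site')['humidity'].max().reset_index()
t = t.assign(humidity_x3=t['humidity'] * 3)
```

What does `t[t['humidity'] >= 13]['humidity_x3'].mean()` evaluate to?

merge on 'site' (how='left') → 9 rows:
     site status  drift  humidity
0     lab   fail     -2       NaN
1   field   fail      2      22.0
2     lab     ok      3       NaN
3  garage   warn      3      13.0
4  garage     ok      3      13.0
5   field   warn      0      22.0
6   field   warn     -5      22.0
7  garage   warn      0      13.0
8     lab   warn     -3       NaN
group by site, max of humidity:
site
field     22.0
garage    13.0
lab        NaN
Name: humidity, dtype: float64
reset_index():
     site  humidity
0   field      22.0
1  garage      13.0
2     lab       NaN
add column humidity_x3 = t['humidity'] * 3:
     site  humidity  humidity_x3
0   field      22.0         66.0
1  garage      13.0         39.0
2     lab       NaN          NaN
filter rows where humidity >= 13:
     site  humidity  humidity_x3
0   field      22.0         66.0
1  garage      13.0         39.0
Finally, mean of column 'humidity_x3' = 52.5.

52.5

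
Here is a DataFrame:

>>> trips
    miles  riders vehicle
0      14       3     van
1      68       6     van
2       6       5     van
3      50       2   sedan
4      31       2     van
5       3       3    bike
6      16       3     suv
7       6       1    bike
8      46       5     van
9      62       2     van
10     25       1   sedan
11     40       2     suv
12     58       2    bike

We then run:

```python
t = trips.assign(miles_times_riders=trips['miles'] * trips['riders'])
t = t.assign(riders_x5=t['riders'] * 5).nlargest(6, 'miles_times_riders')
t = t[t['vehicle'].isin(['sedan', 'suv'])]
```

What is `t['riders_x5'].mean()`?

10.0

add column miles_times_riders = trips['miles'] * trips['riders']:
    miles  riders vehicle  miles_times_riders
0      14       3     van                  42
1      68       6     van                 408
2       6       5     van                  30
3      50       2   sedan                 100
4      31       2     van                  62
5       3       3    bike                   9
6      16       3     suv                  48
7       6       1    bike                   6
8      46       5     van                 230
9      62       2     van                 124
10     25       1   sedan                  25
11     40       2     suv                  80
12     58       2    bike                 116
add column riders_x5 = t['riders'] * 5:
    miles  riders vehicle  miles_times_riders  riders_x5
0      14       3     van                  42         15
1      68       6     van                 408         30
2       6       5     van                  30         25
3      50       2   sedan                 100         10
4      31       2     van                  62         10
5       3       3    bike                   9         15
6      16       3     suv                  48         15
7       6       1    bike                   6          5
8      46       5     van                 230         25
9      62       2     van                 124         10
10     25       1   sedan                  25          5
11     40       2     suv                  80         10
12     58       2    bike                 116         10
take 6 rows with largest miles_times_riders:
    miles  riders vehicle  miles_times_riders  riders_x5
1      68       6     van                 408         30
8      46       5     van                 230         25
9      62       2     van                 124         10
12     58       2    bike                 116         10
3      50       2   sedan                 100         10
11     40       2     suv                  80         10
filter rows where vehicle in ['sedan', 'suv']:
    miles  riders vehicle  miles_times_riders  riders_x5
3      50       2   sedan                 100         10
11     40       2     suv                  80         10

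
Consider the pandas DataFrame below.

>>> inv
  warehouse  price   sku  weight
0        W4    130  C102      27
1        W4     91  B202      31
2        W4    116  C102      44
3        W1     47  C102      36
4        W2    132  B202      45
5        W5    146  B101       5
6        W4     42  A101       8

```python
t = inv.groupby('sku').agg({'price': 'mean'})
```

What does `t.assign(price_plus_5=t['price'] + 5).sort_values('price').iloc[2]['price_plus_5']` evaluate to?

group by sku, mean of price:
           price
sku             
A101   42.000000
B101  146.000000
B202  111.500000
C102   97.666667
add column price_plus_5 = t['price'] + 5:
           price  price_plus_5
sku                           
A101   42.000000     47.000000
B101  146.000000    151.000000
B202  111.500000    116.500000
C102   97.666667    102.666667
sort by price:
           price  price_plus_5
sku                           
A101   42.000000     47.000000
C102   97.666667    102.666667
B202  111.500000    116.500000
B101  146.000000    151.000000
Reading off the value at position 2, column 'price_plus_5', we get 116.5.

116.5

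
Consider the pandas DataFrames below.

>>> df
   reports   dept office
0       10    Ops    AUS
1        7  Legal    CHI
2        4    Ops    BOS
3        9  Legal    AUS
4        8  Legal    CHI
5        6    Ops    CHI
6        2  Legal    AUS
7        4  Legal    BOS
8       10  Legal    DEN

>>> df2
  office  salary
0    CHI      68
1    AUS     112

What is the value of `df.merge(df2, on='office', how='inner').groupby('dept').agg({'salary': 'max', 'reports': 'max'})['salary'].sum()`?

merge on 'office' (how='inner') → 6 rows:
   reports   dept office  salary
0       10    Ops    AUS     112
1        7  Legal    CHI      68
2        9  Legal    AUS     112
3        8  Legal    CHI      68
4        6    Ops    CHI      68
5        2  Legal    AUS     112
group by dept: max(salary), max(reports):
       salary  reports
dept                  
Legal     112        9
Ops       112       10
Hence 224.

224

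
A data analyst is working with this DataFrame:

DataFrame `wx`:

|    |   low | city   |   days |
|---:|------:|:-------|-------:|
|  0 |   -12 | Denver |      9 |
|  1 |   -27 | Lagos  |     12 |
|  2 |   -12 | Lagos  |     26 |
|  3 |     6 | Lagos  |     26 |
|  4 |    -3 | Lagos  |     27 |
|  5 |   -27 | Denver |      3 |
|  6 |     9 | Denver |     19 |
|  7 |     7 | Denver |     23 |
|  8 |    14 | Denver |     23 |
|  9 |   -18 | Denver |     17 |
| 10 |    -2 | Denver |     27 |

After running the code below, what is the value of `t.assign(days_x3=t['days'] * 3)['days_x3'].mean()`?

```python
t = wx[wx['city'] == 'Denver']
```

51.8571428571

filter rows where city == 'Denver':
    low    city  days
0   -12  Denver     9
5   -27  Denver     3
6     9  Denver    19
7     7  Denver    23
8    14  Denver    23
9   -18  Denver    17
10   -2  Denver    27
add column days_x3 = t['days'] * 3:
    low    city  days  days_x3
0   -12  Denver     9       27
5   -27  Denver     3        9
6     9  Denver    19       57
7     7  Denver    23       69
8    14  Denver    23       69
9   -18  Denver    17       51
10   -2  Denver    27       81
Hence 51.8571428571.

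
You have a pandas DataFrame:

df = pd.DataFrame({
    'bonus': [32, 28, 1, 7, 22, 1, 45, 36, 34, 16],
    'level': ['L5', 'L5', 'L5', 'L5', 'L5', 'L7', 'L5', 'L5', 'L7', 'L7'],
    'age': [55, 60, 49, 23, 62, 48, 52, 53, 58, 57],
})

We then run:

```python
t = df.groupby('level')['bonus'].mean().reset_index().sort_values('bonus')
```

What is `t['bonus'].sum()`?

41.4285714286

group by level, mean of bonus:
level
L5    24.428571
L7    17.000000
Name: bonus, dtype: float64
reset_index():
  level      bonus
0    L5  24.428571
1    L7  17.000000
sort by bonus:
  level      bonus
1    L7  17.000000
0    L5  24.428571
Taking the sum of column 'bonus' gives 41.4285714286.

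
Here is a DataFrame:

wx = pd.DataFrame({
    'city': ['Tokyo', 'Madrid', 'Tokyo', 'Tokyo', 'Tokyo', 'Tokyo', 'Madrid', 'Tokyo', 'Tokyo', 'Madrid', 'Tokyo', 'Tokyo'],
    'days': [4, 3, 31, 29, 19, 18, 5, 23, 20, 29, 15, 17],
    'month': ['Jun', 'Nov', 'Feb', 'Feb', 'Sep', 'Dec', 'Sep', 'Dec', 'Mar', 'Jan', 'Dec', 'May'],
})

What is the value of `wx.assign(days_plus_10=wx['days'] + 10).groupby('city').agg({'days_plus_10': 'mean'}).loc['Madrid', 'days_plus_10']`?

22.3333333333

add column days_plus_10 = wx['days'] + 10:
      city  days month  days_plus_10
0    Tokyo     4   Jun            14
1   Madrid     3   Nov            13
2    Tokyo    31   Feb            41
3    Tokyo    29   Feb            39
4    Tokyo    19   Sep            29
5    Tokyo    18   Dec            28
6   Madrid     5   Sep            15
7    Tokyo    23   Dec            33
8    Tokyo    20   Mar            30
9   Madrid    29   Jan            39
10   Tokyo    15   Dec            25
11   Tokyo    17   May            27
group by city, mean of days_plus_10:
        days_plus_10
city                
Madrid     22.333333
Tokyo      29.555556
The value at row 'Madrid', column 'days_plus_10' is 22.3333333333.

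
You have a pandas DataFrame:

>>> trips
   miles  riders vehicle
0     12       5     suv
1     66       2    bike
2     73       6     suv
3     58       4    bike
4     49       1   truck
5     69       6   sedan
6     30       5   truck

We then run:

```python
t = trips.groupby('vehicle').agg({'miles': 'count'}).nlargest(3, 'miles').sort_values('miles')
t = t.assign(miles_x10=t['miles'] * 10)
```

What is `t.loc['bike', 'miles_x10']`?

20

group by vehicle, count of miles:
         miles
vehicle       
bike         2
sedan        1
suv          2
truck        2
take 3 rows with largest miles:
         miles
vehicle       
bike         2
suv          2
truck        2
sort by miles:
         miles
vehicle       
bike         2
suv          2
truck        2
add column miles_x10 = t['miles'] * 10:
         miles  miles_x10
vehicle                  
bike         2         20
suv          2         20
truck        2         20
The value at row 'bike', column 'miles_x10' is 20.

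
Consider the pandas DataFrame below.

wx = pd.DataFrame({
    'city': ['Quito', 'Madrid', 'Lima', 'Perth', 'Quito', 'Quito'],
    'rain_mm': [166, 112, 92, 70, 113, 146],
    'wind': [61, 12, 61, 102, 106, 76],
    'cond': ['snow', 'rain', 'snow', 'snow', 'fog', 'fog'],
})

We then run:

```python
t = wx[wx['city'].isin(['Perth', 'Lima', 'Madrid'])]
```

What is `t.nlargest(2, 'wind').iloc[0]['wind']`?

filter rows where city in ['Perth', 'Lima', 'Madrid']:
     city  rain_mm  wind  cond
1  Madrid      112    12  rain
2    Lima       92    61  snow
3   Perth       70   102  snow
take 2 rows with largest wind:
    city  rain_mm  wind  cond
3  Perth       70   102  snow
2   Lima       92    61  snow
Then the value at position 0, column 'wind': 102

102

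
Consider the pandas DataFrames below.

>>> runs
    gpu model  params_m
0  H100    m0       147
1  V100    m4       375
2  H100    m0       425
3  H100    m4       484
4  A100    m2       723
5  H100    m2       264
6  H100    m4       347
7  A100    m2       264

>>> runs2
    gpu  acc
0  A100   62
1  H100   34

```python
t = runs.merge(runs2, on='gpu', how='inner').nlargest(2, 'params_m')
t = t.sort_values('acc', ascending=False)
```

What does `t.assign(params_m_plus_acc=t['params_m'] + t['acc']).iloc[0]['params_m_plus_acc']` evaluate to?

785

merge on 'gpu' (how='inner') → 7 rows:
    gpu model  params_m  acc
0  H100    m0       147   34
1  H100    m0       425   34
2  H100    m4       484   34
3  A100    m2       723   62
4  H100    m2       264   34
5  H100    m4       347   34
6  A100    m2       264   62
take 2 rows with largest params_m:
    gpu model  params_m  acc
3  A100    m2       723   62
2  H100    m4       484   34
sort by acc descending:
    gpu model  params_m  acc
3  A100    m2       723   62
2  H100    m4       484   34
add column params_m_plus_acc = t['params_m'] + t['acc']:
    gpu model  params_m  acc  params_m_plus_acc
3  A100    m2       723   62                785
2  H100    m4       484   34                518
Finally, value at position 0, column 'params_m_plus_acc' = 785.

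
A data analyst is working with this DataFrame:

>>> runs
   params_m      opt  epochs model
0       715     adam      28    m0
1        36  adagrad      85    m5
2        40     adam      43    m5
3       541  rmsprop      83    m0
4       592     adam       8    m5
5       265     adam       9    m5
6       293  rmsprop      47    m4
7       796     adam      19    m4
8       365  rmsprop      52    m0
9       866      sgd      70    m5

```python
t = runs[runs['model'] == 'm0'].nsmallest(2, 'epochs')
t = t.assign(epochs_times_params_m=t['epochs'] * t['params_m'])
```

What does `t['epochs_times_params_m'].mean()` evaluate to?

filter rows where model == 'm0':
   params_m      opt  epochs model
0       715     adam      28    m0
3       541  rmsprop      83    m0
8       365  rmsprop      52    m0
take 2 rows with smallest epochs:
   params_m      opt  epochs model
0       715     adam      28    m0
8       365  rmsprop      52    m0
add column epochs_times_params_m = t['epochs'] * t['params_m']:
   params_m      opt  epochs model  epochs_times_params_m
0       715     adam      28    m0                  20020
8       365  rmsprop      52    m0                  18980
Taking the mean of column 'epochs_times_params_m' gives 19500.0.

19500.0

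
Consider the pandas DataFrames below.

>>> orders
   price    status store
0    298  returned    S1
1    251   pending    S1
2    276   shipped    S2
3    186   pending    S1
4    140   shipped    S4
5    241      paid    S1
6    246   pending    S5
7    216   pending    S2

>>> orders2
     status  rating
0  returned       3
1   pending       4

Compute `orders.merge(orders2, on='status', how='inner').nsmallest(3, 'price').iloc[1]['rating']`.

4

merge on 'status' (how='inner') → 5 rows:
   price    status store  rating
0    298  returned    S1       3
1    251   pending    S1       4
2    186   pending    S1       4
3    246   pending    S5       4
4    216   pending    S2       4
take 3 rows with smallest price:
   price   status store  rating
2    186  pending    S1       4
4    216  pending    S2       4
3    246  pending    S5       4
Then the value at position 1, column 'rating': 4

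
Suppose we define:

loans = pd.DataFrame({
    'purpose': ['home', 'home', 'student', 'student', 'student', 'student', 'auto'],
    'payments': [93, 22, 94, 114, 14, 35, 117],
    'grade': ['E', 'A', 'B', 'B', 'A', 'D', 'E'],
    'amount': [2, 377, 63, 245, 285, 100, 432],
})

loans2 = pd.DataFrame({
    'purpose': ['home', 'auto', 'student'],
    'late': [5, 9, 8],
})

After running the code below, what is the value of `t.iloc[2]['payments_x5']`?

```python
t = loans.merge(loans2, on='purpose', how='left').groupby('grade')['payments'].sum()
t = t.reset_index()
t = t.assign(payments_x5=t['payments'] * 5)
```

merge on 'purpose' (how='left') → 7 rows:
   purpose  payments grade  amount  late
0     home        93     E       2     5
1     home        22     A     377     5
2  student        94     B      63     8
3  student       114     B     245     8
4  student        14     A     285     8
5  student        35     D     100     8
6     auto       117     E     432     9
group by grade, sum of payments:
grade
A     36
B    208
D     35
E    210
Name: payments, dtype: int64
reset_index():
  grade  payments
0     A        36
1     B       208
2     D        35
3     E       210
add column payments_x5 = t['payments'] * 5:
  grade  payments  payments_x5
0     A        36          180
1     B       208         1040
2     D        35          175
3     E       210         1050
Finally, value at position 2, column 'payments_x5' = 175.

175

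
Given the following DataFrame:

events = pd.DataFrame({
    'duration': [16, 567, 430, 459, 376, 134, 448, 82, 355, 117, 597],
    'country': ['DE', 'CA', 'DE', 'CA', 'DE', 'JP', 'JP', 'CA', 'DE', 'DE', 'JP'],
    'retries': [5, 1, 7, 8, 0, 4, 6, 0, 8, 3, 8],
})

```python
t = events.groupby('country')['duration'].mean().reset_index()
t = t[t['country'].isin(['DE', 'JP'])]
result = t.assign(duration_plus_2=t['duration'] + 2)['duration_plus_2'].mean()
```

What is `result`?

group by country, mean of duration:
country
CA    369.333333
DE    258.800000
JP    393.000000
Name: duration, dtype: float64
reset_index():
  country    duration
0      CA  369.333333
1      DE  258.800000
2      JP  393.000000
filter rows where country in ['DE', 'JP']:
  country  duration
1      DE     258.8
2      JP     393.0
add column duration_plus_2 = t['duration'] + 2:
  country  duration  duration_plus_2
1      DE     258.8            260.8
2      JP     393.0            395.0
So mean() = 327.9.

327.9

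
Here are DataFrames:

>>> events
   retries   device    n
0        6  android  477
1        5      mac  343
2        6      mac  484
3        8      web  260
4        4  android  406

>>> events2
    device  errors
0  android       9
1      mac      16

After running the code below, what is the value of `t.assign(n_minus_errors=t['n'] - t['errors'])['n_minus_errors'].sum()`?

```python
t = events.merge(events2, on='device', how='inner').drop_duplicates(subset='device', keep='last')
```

merge on 'device' (how='inner') → 4 rows:
   retries   device    n  errors
0        6  android  477       9
1        5      mac  343      16
2        6      mac  484      16
3        4  android  406       9
drop duplicate device (keep=last):
   retries   device    n  errors
2        6      mac  484      16
3        4  android  406       9
add column n_minus_errors = t['n'] - t['errors']:
   retries   device    n  errors  n_minus_errors
2        6      mac  484      16             468
3        4  android  406       9             397
So sum() = 865.

865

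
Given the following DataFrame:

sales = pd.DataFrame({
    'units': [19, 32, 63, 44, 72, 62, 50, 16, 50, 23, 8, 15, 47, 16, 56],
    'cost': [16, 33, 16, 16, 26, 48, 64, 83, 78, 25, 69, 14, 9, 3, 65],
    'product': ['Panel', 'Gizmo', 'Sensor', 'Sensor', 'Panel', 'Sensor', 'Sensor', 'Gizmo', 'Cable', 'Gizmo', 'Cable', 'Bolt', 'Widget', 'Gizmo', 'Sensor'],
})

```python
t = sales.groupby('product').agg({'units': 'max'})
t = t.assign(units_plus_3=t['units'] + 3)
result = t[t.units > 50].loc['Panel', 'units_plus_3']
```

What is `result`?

75

group by product, max of units:
         units
product       
Bolt        15
Cable       50
Gizmo       32
Panel       72
Sensor      63
Widget      47
add column units_plus_3 = t['units'] + 3:
         units  units_plus_3
product                     
Bolt        15            18
Cable       50            53
Gizmo       32            35
Panel       72            75
Sensor      63            66
Widget      47            50
filter rows where units > 50:
         units  units_plus_3
product                     
Panel       72            75
Sensor      63            66
So loc['Panel', 'units_plus_3'] = 75.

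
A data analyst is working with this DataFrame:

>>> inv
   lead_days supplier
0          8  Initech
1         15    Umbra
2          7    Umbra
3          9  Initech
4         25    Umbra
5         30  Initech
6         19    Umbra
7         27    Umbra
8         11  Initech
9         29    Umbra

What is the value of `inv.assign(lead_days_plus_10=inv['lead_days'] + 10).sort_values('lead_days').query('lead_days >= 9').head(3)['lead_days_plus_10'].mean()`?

add column lead_days_plus_10 = inv['lead_days'] + 10:
   lead_days supplier  lead_days_plus_10
0          8  Initech                 18
1         15    Umbra                 25
2          7    Umbra                 17
3          9  Initech                 19
4         25    Umbra                 35
5         30  Initech                 40
6         19    Umbra                 29
7         27    Umbra                 37
8         11  Initech                 21
9         29    Umbra                 39
sort by lead_days:
   lead_days supplier  lead_days_plus_10
2          7    Umbra                 17
0          8  Initech                 18
3          9  Initech                 19
8         11  Initech                 21
1         15    Umbra                 25
6         19    Umbra                 29
4         25    Umbra                 35
7         27    Umbra                 37
9         29    Umbra                 39
5         30  Initech                 40
filter rows where lead_days >= 9:
   lead_days supplier  lead_days_plus_10
3          9  Initech                 19
8         11  Initech                 21
1         15    Umbra                 25
6         19    Umbra                 29
4         25    Umbra                 35
7         27    Umbra                 37
9         29    Umbra                 39
5         30  Initech                 40
take first 3 rows:
   lead_days supplier  lead_days_plus_10
3          9  Initech                 19
8         11  Initech                 21
1         15    Umbra                 25
Hence 21.6666666667.

21.6666666667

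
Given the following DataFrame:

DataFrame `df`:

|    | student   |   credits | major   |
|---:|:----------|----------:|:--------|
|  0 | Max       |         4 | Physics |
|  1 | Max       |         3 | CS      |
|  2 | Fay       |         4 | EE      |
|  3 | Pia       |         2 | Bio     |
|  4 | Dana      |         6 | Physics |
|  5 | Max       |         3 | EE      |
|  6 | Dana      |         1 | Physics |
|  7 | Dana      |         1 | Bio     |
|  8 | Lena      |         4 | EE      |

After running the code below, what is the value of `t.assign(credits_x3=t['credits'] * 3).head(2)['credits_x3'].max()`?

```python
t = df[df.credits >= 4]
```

filter rows where credits >= 4:
  student  credits    major
0     Max        4  Physics
2     Fay        4       EE
4    Dana        6  Physics
8    Lena        4       EE
add column credits_x3 = t['credits'] * 3:
  student  credits    major  credits_x3
0     Max        4  Physics          12
2     Fay        4       EE          12
4    Dana        6  Physics          18
8    Lena        4       EE          12
take first 2 rows:
  student  credits    major  credits_x3
0     Max        4  Physics          12
2     Fay        4       EE          12
The max of column 'credits_x3' is 12.

12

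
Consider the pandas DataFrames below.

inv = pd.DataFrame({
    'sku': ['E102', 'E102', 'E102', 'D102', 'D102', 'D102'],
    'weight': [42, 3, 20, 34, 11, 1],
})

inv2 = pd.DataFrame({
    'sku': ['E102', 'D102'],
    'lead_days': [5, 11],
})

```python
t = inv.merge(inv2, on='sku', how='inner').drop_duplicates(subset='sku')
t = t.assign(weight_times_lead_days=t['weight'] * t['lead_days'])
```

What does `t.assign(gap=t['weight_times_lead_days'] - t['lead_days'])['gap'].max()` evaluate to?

merge on 'sku' (how='inner') → 6 rows:
    sku  weight  lead_days
0  E102      42          5
1  E102       3          5
2  E102      20          5
3  D102      34         11
4  D102      11         11
5  D102       1         11
drop duplicate sku (keep=first):
    sku  weight  lead_days
0  E102      42          5
3  D102      34         11
add column weight_times_lead_days = t['weight'] * t['lead_days']:
    sku  weight  lead_days  weight_times_lead_days
0  E102      42          5                     210
3  D102      34         11                     374
add column gap = t['weight_times_lead_days'] - t['lead_days']:
    sku  weight  lead_days  weight_times_lead_days  gap
0  E102      42          5                     210  205
3  D102      34         11                     374  363
Hence 363.

363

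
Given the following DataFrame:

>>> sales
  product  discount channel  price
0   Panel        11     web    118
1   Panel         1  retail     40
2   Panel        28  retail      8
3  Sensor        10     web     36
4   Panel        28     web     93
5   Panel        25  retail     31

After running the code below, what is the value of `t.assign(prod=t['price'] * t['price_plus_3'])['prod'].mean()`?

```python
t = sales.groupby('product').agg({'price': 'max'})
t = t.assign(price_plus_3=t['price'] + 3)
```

group by product, max of price:
         price
product       
Panel      118
Sensor      36
add column price_plus_3 = t['price'] + 3:
         price  price_plus_3
product                     
Panel      118           121
Sensor      36            39
add column prod = t['price'] * t['price_plus_3']:
         price  price_plus_3   prod
product                            
Panel      118           121  14278
Sensor      36            39   1404

7841.0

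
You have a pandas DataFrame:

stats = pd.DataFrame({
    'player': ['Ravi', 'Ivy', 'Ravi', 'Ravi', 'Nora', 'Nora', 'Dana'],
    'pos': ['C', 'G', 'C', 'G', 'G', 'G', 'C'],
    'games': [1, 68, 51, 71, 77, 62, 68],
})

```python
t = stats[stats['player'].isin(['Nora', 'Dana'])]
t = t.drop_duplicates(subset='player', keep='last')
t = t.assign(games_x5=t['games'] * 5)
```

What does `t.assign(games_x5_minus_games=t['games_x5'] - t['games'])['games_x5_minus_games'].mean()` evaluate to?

filter rows where player in ['Nora', 'Dana']:
  player pos  games
4   Nora   G     77
5   Nora   G     62
6   Dana   C     68
drop duplicate player (keep=last):
  player pos  games
5   Nora   G     62
6   Dana   C     68
add column games_x5 = t['games'] * 5:
  player pos  games  games_x5
5   Nora   G     62       310
6   Dana   C     68       340
add column games_x5_minus_games = t['games_x5'] - t['games']:
  player pos  games  games_x5  games_x5_minus_games
5   Nora   G     62       310                   248
6   Dana   C     68       340                   272
The mean of column 'games_x5_minus_games' is 260.0.

260.0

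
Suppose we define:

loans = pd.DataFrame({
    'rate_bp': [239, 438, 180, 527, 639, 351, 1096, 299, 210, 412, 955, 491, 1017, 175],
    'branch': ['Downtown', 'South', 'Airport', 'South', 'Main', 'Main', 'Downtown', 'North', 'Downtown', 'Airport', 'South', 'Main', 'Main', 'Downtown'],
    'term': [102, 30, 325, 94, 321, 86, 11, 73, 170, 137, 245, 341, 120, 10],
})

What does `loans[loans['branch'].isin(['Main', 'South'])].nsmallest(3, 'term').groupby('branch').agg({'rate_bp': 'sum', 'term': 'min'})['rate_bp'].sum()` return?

filter rows where branch in ['Main', 'South']:
    rate_bp branch  term
1       438  South    30
3       527  South    94
4       639   Main   321
5       351   Main    86
10      955  South   245
11      491   Main   341
12     1017   Main   120
take 3 rows with smallest term:
   rate_bp branch  term
1      438  South    30
5      351   Main    86
3      527  South    94
group by branch: sum(rate_bp), min(term):
        rate_bp  term
branch               
Main        351    86
South       965    30

1316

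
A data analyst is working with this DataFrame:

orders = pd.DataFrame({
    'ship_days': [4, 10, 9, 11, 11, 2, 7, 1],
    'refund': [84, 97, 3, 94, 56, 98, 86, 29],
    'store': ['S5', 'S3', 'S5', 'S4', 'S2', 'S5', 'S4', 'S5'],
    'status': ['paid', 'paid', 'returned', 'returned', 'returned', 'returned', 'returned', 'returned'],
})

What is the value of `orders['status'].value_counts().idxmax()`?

returned

value_counts of status:
status
returned    6
paid        2
Name: count, dtype: int64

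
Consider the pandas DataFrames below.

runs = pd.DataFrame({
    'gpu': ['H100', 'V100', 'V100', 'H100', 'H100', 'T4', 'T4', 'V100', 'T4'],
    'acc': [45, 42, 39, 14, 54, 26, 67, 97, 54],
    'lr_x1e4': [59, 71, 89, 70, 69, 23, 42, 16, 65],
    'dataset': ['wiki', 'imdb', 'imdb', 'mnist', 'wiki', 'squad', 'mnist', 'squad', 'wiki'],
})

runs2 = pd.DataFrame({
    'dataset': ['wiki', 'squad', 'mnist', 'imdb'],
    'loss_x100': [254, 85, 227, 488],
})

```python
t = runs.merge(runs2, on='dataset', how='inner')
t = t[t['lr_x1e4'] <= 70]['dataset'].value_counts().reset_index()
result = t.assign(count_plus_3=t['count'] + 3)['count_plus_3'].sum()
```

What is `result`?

16

merge on 'dataset' (how='inner') → 9 rows:
    gpu  acc  lr_x1e4 dataset  loss_x100
0  H100   45       59    wiki        254
1  V100   42       71    imdb        488
2  V100   39       89    imdb        488
3  H100   14       70   mnist        227
4  H100   54       69    wiki        254
5    T4   26       23   squad         85
6    T4   67       42   mnist        227
7  V100   97       16   squad         85
8    T4   54       65    wiki        254
filter rows where lr_x1e4 <= 70:
    gpu  acc  lr_x1e4 dataset  loss_x100
0  H100   45       59    wiki        254
3  H100   14       70   mnist        227
4  H100   54       69    wiki        254
5    T4   26       23   squad         85
6    T4   67       42   mnist        227
7  V100   97       16   squad         85
8    T4   54       65    wiki        254
value_counts of dataset:
dataset
wiki     3
mnist    2
squad    2
Name: count, dtype: int64
reset_index():
  dataset  count
0    wiki      3
1   mnist      2
2   squad      2
add column count_plus_3 = t['count'] + 3:
  dataset  count  count_plus_3
0    wiki      3             6
1   mnist      2             5
2   squad      2             5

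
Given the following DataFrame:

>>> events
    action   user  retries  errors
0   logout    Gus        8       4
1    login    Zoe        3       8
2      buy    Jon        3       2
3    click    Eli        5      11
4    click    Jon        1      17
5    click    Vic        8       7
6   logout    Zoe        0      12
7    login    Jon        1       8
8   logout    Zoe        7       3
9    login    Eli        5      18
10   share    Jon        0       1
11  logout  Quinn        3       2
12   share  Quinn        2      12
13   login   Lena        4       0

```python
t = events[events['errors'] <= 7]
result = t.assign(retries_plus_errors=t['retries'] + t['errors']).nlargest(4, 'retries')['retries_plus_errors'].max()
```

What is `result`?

filter rows where errors <= 7:
    action   user  retries  errors
0   logout    Gus        8       4
2      buy    Jon        3       2
5    click    Vic        8       7
8   logout    Zoe        7       3
10   share    Jon        0       1
11  logout  Quinn        3       2
13   login   Lena        4       0
add column retries_plus_errors = t['retries'] + t['errors']:
    action   user  retries  errors  retries_plus_errors
0   logout    Gus        8       4                   12
2      buy    Jon        3       2                    5
5    click    Vic        8       7                   15
8   logout    Zoe        7       3                   10
10   share    Jon        0       1                    1
11  logout  Quinn        3       2                    5
13   login   Lena        4       0                    4
take 4 rows with largest retries:
    action  user  retries  errors  retries_plus_errors
0   logout   Gus        8       4                   12
5    click   Vic        8       7                   15
8   logout   Zoe        7       3                   10
13   login  Lena        4       0                    4
Taking the max of column 'retries_plus_errors' gives 15.

15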